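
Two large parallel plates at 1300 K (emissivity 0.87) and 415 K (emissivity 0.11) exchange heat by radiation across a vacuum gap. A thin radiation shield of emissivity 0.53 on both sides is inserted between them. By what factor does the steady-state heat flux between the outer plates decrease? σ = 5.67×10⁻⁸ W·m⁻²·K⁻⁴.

Without shield: q₀ = σΔ(T⁴)/(1/ε₁+1/ε₂−1) with denominator 9.240.
With shield the two gaps are in series; the resistances add: (1/ε₁+1/ε_s−1)+(1/ε_s+1/ε₂−1) = 2.036+9.978 = 12.01.
Heat-flux ratio q₀/q = 12.01/9.240.

factor ≈ 1.30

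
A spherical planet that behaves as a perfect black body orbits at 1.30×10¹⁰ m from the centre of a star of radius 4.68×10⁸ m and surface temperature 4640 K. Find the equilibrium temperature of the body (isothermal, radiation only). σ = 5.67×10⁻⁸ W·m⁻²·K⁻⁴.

T ≈ 623 K

The star's surface emits σT_*⁴; at distance d the flux is S = σT_*⁴(R_*/d)².
S = 5.67×10⁻⁸·(4640)⁴·(4.68×10⁸/1.30×10¹⁰)² = 34060 W/m².
For an isothermal sphere T⁴ = (1−a)S/(4σ) = 1.502×10¹¹ K⁴.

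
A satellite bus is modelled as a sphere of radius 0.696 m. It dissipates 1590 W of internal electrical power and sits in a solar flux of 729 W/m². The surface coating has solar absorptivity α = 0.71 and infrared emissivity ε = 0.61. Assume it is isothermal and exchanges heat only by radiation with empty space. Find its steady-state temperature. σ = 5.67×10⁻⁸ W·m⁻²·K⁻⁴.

T ≈ 326 K

At steady state, absorbed solar power + internal power = radiated power.
Absorbed: α·S·A_cross = 0.71·729·1.522 = 787.7 W (cross-section πr²).
Total input = 787.7 + 1590 = 2378 W.
Radiated: εσ·A_surf·T⁴ with A_surf = 4πr² = 6.087 m².
T⁴ = 2378/(0.61·5.67×10⁻⁸·6.087) = 1.129×10¹⁰ K⁴.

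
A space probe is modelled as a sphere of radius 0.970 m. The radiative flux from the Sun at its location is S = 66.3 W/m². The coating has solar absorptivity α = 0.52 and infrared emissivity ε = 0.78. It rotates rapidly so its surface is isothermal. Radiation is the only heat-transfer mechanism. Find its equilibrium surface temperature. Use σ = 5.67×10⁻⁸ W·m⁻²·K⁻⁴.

At equilibrium, absorbed power = emitted power.
Absorbing cross-section = πr² = 2.956 m²; emitting surface = 4πr² = 11.82 m² (ratio 4).
αS·A_cross = εσ·A_surf·T⁴  ⇒  T⁴ = αS/(ε·4σ).
T⁴ = 0.520·66.3/(0.78·4·5.67×10⁻⁸) = 1.949×10⁸ K⁴.
T = (1.949×10⁸)^(1/4).

T ≈ 118 K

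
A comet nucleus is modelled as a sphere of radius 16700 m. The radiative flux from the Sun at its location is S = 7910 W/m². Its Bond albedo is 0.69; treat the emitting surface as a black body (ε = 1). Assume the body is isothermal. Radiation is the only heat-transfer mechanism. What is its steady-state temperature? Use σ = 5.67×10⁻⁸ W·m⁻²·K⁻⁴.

At equilibrium, absorbed power = emitted power.
Absorbing cross-section = πr² = 8.762×10⁸ m²; emitting surface = 4πr² = 3.505×10⁹ m² (ratio 4).
(1−a)S·A_cross = εσ·A_surf·T⁴  ⇒  T⁴ = (1−a)S/(4σ).
T⁴ = 0.310·7910/(4·5.67×10⁻⁸) = 1.081×10¹⁰ K⁴.
T = (1.081×10¹⁰)^(1/4).

T ≈ 322 K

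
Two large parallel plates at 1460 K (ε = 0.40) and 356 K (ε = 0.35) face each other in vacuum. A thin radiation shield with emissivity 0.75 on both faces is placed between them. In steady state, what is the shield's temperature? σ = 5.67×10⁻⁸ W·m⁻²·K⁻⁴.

In steady state the net flux on the hot side equals that on the cold side.
σ(T₁⁴−T_s⁴)/D₁ = σ(T_s⁴−T₂⁴)/D₂, with D₁ = 1/ε₁+1/ε_s−1 = 2.833, D₂ = 1/ε_s+1/ε₂−1 = 3.190.
Solve for T_s⁴: T_s⁴ = (D₂·T₁⁴ + D₁·T₂⁴)/(D₁+D₂) = 2.414×10¹² K⁴.

T_s ≈ 1250 K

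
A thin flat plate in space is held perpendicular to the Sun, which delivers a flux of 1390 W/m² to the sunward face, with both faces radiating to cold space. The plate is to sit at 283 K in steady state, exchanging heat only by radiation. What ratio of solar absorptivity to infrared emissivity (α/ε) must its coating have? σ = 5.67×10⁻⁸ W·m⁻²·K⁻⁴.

α/ε ≈ 0.523

Balance: αS·A = εσ·2A·T⁴ ⇒ α/ε = 2σT⁴/S.
α/ε = 2·5.67×10⁻⁸·(283)⁴/1390 = 2·5.67×10⁻⁸·6.414×10⁹/1390.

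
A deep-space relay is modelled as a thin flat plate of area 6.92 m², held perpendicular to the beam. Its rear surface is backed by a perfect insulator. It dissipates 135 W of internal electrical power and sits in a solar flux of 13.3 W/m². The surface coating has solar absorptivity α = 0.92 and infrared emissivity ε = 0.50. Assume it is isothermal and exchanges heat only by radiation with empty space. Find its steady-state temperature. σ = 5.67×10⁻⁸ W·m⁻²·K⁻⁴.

T ≈ 183 K

At steady state, absorbed solar power + internal power = radiated power.
Absorbed: α·S·A_cross = 0.92·13.3·6.920 = 84.67 W (cross-section A).
Total input = 84.67 + 135 = 219.7 W.
Radiated: εσ·A_surf·T⁴ with A_surf = A = 6.920 m².
T⁴ = 219.7/(0.50·5.67×10⁻⁸·6.920) = 1.120×10⁹ K⁴.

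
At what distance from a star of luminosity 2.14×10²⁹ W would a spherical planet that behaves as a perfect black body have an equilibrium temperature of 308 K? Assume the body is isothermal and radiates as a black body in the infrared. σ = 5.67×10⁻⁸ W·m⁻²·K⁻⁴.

For an isothermal black-emitting sphere, (1−a)S·πr² = σ·4πr²·T⁴ ⇒ S = 4σT⁴/(1−a).
S = 4·5.67×10⁻⁸·(308)⁴/1.00 = 2041 W/m².
Flux falls as S = L/(4πd²), so d = √(L/(4πS)) = √(2.14×10²⁹/(4π·2041)).

d ≈ 2.89×10¹² m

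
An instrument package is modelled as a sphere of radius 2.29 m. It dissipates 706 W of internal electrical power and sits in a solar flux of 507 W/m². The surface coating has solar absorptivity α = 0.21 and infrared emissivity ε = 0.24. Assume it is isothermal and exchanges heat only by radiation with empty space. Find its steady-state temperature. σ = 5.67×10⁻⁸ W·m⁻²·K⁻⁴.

T ≈ 229 K

At steady state, absorbed solar power + internal power = radiated power.
Absorbed: α·S·A_cross = 0.21·507·16.47 = 1754 W (cross-section πr²).
Total input = 1754 + 706 = 2460 W.
Radiated: εσ·A_surf·T⁴ with A_surf = 4πr² = 65.90 m².
T⁴ = 2460/(0.24·5.67×10⁻⁸·65.90) = 2.743×10⁹ K⁴.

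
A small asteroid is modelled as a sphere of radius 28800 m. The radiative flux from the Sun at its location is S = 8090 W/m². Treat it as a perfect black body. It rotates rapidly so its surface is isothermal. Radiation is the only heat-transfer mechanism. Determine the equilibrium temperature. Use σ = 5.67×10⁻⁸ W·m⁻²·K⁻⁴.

At equilibrium, absorbed power = emitted power.
Absorbing cross-section = πr² = 2.606×10⁹ m²; emitting surface = 4πr² = 1.042×10¹⁰ m² (ratio 4).
S·A_cross = εσ·A_surf·T⁴  ⇒  T⁴ = S/(4σ).
T⁴ = 1.00·8090/(4·5.67×10⁻⁸) = 3.567×10¹⁰ K⁴.
T = (3.567×10¹⁰)^(1/4).

T ≈ 435 K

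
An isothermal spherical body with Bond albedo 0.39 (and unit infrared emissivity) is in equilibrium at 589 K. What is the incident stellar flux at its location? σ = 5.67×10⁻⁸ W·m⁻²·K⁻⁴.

(1−a)S·πr² = σ·4πr²·T⁴ ⇒ S = 4σT⁴/(1−a).
S = 4·5.67×10⁻⁸·1.204×10¹¹/0.610.

S ≈ 44700 W/m²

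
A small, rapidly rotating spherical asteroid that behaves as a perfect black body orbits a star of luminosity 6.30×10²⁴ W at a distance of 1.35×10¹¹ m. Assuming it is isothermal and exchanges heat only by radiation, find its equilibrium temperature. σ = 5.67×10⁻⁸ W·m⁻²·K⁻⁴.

T ≈ 105 K

First find the stellar flux at distance d: S = L/(4πd²) = 6.30×10²⁴/(4π·(1.35×10¹¹)²) = 27.51 W/m².
For an isothermal sphere, absorbed (1−a)S·πr² = emitted σ·4πr²·T⁴, so T⁴ = (1−a)S/(4σ).
T⁴ = 1.00·27.51/(4·5.67×10⁻⁸) = 1.213×10⁸ K⁴.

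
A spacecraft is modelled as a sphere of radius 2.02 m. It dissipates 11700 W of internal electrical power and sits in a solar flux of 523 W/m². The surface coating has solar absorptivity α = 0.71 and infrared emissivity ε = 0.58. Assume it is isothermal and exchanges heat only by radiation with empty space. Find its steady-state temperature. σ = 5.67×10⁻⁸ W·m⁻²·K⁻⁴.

T ≈ 314 K

At steady state, absorbed solar power + internal power = radiated power.
Absorbed: α·S·A_cross = 0.71·523·12.82 = 4760 W (cross-section πr²).
Total input = 4760 + 11700 = 16460 W.
Radiated: εσ·A_surf·T⁴ with A_surf = 4πr² = 51.28 m².
T⁴ = 16460/(0.58·5.67×10⁻⁸·51.28) = 9.761×10⁹ K⁴.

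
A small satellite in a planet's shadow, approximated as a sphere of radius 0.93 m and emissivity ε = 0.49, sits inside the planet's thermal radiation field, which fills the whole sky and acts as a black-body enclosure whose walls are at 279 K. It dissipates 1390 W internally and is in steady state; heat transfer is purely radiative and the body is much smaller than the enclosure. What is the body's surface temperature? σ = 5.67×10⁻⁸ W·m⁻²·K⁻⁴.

For a small grey body in a large enclosure, net radiated power = εσA(T⁴ − T_w⁴).
Steady state: P = εσA(T⁴ − T_w⁴) with A = 4πr² = 10.87 m².
T⁴ = P/(εσA) + T_w⁴ = 1390/(0.49·5.67×10⁻⁸·10.87) + (279)⁴
    = 4.603×10⁹ + 6.059×10⁹ = 1.066×10¹⁰ K⁴.

T ≈ 321 K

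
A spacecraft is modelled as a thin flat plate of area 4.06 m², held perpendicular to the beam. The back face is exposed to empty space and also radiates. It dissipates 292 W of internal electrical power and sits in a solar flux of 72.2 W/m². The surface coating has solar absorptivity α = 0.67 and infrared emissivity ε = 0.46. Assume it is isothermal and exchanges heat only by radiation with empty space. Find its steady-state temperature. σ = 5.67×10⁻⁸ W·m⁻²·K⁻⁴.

At steady state, absorbed solar power + internal power = radiated power.
Absorbed: α·S·A_cross = 0.67·72.2·4.060 = 196.4 W (cross-section A).
Total input = 196.4 + 292 = 488.4 W.
Radiated: εσ·A_surf·T⁴ with A_surf = 2A = 8.120 m².
T⁴ = 488.4/(0.46·5.67×10⁻⁸·8.120) = 2.306×10⁹ K⁴.

T ≈ 219 K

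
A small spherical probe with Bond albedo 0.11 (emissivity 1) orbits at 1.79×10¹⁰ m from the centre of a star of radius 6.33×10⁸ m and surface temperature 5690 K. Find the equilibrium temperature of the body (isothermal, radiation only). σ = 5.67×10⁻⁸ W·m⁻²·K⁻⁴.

T ≈ 735 K

The star's surface emits σT_*⁴; at distance d the flux is S = σT_*⁴(R_*/d)².
S = 5.67×10⁻⁸·(5690)⁴·(6.33×10⁸/1.79×10¹⁰)² = 74320 W/m².
For an isothermal sphere T⁴ = (1−a)S/(4σ) = 2.917×10¹¹ K⁴.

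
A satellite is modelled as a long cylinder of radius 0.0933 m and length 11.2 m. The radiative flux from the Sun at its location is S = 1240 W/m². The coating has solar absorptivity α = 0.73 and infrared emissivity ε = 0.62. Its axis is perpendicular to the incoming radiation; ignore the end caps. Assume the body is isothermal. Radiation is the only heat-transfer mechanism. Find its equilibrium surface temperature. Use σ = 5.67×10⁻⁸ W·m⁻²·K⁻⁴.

T ≈ 301 K

At equilibrium, absorbed power = emitted power.
Absorbing cross-section = 2rL = 2.090 m²; emitting surface = 2πrL = 6.566 m² (ratio π).
αS·A_cross = εσ·A_surf·T⁴  ⇒  T⁴ = αS/(ε·πσ).
T⁴ = 0.730·1240/(0.62·π·5.67×10⁻⁸) = 8.196×10⁹ K⁴.
T = (8.196×10⁹)^(1/4).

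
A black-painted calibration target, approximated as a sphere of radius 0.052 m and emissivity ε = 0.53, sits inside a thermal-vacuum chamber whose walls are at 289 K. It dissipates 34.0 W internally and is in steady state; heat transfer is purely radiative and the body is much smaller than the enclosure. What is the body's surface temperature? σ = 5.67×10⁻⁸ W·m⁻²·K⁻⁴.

For a small grey body in a large enclosure, net radiated power = εσA(T⁴ − T_w⁴).
Steady state: P = εσA(T⁴ − T_w⁴) with A = 4πr² = 0.03398 m².
T⁴ = P/(εσA) + T_w⁴ = 34.0/(0.53·5.67×10⁻⁸·0.03398) + (289)⁴
    = 3.330×10¹⁰ + 6.976×10⁹ = 4.027×10¹⁰ K⁴.

T ≈ 448 K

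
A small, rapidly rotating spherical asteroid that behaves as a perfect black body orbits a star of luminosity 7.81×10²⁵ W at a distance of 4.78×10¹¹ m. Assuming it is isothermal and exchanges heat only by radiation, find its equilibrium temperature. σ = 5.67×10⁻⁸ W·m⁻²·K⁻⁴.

First find the stellar flux at distance d: S = L/(4πd²) = 7.81×10²⁵/(4π·(4.78×10¹¹)²) = 27.20 W/m².
For an isothermal sphere, absorbed (1−a)S·πr² = emitted σ·4πr²·T⁴, so T⁴ = (1−a)S/(4σ).
T⁴ = 1.00·27.20/(4·5.67×10⁻⁸) = 1.199×10⁸ K⁴.

T ≈ 105 K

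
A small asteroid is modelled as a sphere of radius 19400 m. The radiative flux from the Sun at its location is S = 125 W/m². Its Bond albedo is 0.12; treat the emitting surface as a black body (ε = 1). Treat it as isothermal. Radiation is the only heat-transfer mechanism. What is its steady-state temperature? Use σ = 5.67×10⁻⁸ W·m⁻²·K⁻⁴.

T ≈ 148 K

At equilibrium, absorbed power = emitted power.
Absorbing cross-section = πr² = 1.182×10⁹ m²; emitting surface = 4πr² = 4.729×10⁹ m² (ratio 4).
(1−a)S·A_cross = εσ·A_surf·T⁴  ⇒  T⁴ = (1−a)S/(4σ).
T⁴ = 0.880·125/(4·5.67×10⁻⁸) = 4.850×10⁸ K⁴.
T = (4.850×10⁸)^(1/4).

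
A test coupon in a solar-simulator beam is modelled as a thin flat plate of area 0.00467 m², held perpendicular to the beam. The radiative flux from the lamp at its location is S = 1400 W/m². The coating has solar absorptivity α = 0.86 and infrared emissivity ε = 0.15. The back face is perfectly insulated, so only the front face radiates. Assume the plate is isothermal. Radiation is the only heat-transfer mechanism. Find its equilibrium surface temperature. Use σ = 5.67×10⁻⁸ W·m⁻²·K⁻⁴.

T ≈ 613 K

At equilibrium, absorbed power = emitted power.
Absorbing cross-section = A = 0.004670 m²; emitting surface = A = 0.004670 m² (ratio 1).
αS·A_cross = εσ·A_surf·T⁴  ⇒  T⁴ = αS/(ε·1σ).
T⁴ = 0.860·1400/(0.15·1·5.67×10⁻⁸) = 1.416×10¹¹ K⁴.
T = (1.416×10¹¹)^(1/4).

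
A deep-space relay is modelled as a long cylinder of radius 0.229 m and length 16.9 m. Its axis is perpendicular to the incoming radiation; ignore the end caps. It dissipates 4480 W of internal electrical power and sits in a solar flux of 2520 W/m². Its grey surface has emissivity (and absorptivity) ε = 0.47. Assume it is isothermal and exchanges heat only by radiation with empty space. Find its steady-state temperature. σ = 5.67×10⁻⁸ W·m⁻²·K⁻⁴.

At steady state, absorbed solar power + internal power = radiated power.
Absorbed: α·S·A_cross = 0.47·2520·7.740 = 9167 W (cross-section 2rL).
Total input = 9167 + 4480 = 13650 W.
Radiated: εσ·A_surf·T⁴ with A_surf = 2πrL = 24.32 m².
T⁴ = 13650/(0.47·5.67×10⁻⁸·24.32) = 2.106×10¹⁰ K⁴.

T ≈ 381 K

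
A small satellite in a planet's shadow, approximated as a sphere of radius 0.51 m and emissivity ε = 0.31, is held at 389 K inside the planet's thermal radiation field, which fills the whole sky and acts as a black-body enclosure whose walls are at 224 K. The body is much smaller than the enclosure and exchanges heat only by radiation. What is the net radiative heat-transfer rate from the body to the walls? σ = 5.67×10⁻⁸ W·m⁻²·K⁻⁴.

For a small grey body in a large enclosure: P_net = εσA(T_body⁴ − T_wall⁴).
A = 4πr² = 3.269 m²; T_body⁴ − T_wall⁴ = 2.290×10¹⁰ − 2.518×10⁹ = 2.038×10¹⁰ K⁴.
|P_net| = 0.31·5.67×10⁻⁸·3.269·2.038×10¹⁰.

P_net ≈ 1170 W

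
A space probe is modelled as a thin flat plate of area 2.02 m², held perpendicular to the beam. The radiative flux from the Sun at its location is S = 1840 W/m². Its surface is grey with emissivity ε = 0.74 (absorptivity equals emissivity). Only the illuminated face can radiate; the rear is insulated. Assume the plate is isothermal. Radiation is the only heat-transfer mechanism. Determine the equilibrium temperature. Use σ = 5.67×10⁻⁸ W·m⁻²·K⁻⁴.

At equilibrium, absorbed power = emitted power.
Absorbing cross-section = A = 2.020 m²; emitting surface = A = 2.020 m² (ratio 1).
εS·A_cross = εσ·A_surf·T⁴  ⇒  T⁴ = S/(1σ)   (ε cancels).
T⁴ = 1840/(1·5.67×10⁻⁸) = 3.245×10¹⁰ K⁴.
T = (3.245×10¹⁰)^(1/4).

T ≈ 424 K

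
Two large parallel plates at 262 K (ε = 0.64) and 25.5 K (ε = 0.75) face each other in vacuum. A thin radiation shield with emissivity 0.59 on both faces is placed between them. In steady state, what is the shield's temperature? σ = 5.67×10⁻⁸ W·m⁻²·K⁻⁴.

In steady state the net flux on the hot side equals that on the cold side.
σ(T₁⁴−T_s⁴)/D₁ = σ(T_s⁴−T₂⁴)/D₂, with D₁ = 1/ε₁+1/ε_s−1 = 2.257, D₂ = 1/ε_s+1/ε₂−1 = 2.028.
Solve for T_s⁴: T_s⁴ = (D₂·T₁⁴ + D₁·T₂⁴)/(D₁+D₂) = 2.230×10⁹ K⁴.

T_s ≈ 217 K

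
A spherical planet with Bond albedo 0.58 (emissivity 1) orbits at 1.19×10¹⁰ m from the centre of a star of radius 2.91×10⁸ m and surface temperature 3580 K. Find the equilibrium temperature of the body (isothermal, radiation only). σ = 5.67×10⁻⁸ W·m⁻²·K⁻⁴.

The star's surface emits σT_*⁴; at distance d the flux is S = σT_*⁴(R_*/d)².
S = 5.67×10⁻⁸·(3580)⁴·(2.91×10⁸/1.19×10¹⁰)² = 5569 W/m².
For an isothermal sphere T⁴ = (1−a)S/(4σ) = 1.031×10¹⁰ K⁴.

T ≈ 319 K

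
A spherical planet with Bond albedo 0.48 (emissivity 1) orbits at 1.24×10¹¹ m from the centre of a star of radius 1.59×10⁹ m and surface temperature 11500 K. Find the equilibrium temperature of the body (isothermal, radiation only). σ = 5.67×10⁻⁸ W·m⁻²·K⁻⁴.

T ≈ 782 K

The star's surface emits σT_*⁴; at distance d the flux is S = σT_*⁴(R_*/d)².
S = 5.67×10⁻⁸·(11500)⁴·(1.59×10⁹/1.24×10¹¹)² = 1.631×10⁵ W/m².
For an isothermal sphere T⁴ = (1−a)S/(4σ) = 3.738×10¹¹ K⁴.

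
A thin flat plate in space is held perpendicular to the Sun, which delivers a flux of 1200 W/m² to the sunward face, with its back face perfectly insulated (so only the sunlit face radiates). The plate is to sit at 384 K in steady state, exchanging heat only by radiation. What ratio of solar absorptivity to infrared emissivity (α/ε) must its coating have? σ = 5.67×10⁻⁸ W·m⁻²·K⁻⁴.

α/ε ≈ 1.03

Balance: αS·A = εσ·1A·T⁴ ⇒ α/ε = σT⁴/S.
α/ε = 5.67×10⁻⁸·(384)⁴/1200 = 5.67×10⁻⁸·2.174×10¹⁰/1200.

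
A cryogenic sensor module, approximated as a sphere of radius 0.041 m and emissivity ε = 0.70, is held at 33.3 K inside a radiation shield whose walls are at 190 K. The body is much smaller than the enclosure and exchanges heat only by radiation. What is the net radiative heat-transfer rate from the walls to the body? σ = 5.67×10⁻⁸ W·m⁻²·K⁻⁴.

P_net ≈ 1.09 W

For a small grey body in a large enclosure: P_net = εσA(T_body⁴ − T_wall⁴).
A = 4πr² = 0.02112 m²; T_body⁴ − T_wall⁴ = 1.230×10⁶ − 1.303×10⁹ = -1.302×10⁹ K⁴.
|P_net| = 0.70·5.67×10⁻⁸·0.02112·1.302×10⁹.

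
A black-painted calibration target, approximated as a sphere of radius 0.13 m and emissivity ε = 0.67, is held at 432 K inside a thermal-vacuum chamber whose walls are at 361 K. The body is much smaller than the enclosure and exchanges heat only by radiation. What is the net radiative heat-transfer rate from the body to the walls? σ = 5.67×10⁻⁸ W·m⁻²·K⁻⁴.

P_net ≈ 144 W

For a small grey body in a large enclosure: P_net = εσA(T_body⁴ − T_wall⁴).
A = 4πr² = 0.2124 m²; T_body⁴ − T_wall⁴ = 3.483×10¹⁰ − 1.698×10¹⁰ = 1.784×10¹⁰ K⁴.
|P_net| = 0.67·5.67×10⁻⁸·0.2124·1.784×10¹⁰.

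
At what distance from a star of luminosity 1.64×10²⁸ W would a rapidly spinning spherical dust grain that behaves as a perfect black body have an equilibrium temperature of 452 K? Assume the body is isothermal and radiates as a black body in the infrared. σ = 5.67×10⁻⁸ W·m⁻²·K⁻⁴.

For an isothermal black-emitting sphere, (1−a)S·πr² = σ·4πr²·T⁴ ⇒ S = 4σT⁴/(1−a).
S = 4·5.67×10⁻⁸·(452)⁴/1.00 = 9467 W/m².
Flux falls as S = L/(4πd²), so d = √(L/(4πS)) = √(1.64×10²⁸/(4π·9467)).

d ≈ 3.71×10¹¹ m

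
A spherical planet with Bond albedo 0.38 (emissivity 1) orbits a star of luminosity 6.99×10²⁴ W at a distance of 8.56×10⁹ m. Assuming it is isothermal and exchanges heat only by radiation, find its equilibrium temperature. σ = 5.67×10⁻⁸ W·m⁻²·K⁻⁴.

T ≈ 380 K

First find the stellar flux at distance d: S = L/(4πd²) = 6.99×10²⁴/(4π·(8.56×10⁹)²) = 7591 W/m².
For an isothermal sphere, absorbed (1−a)S·πr² = emitted σ·4πr²·T⁴, so T⁴ = (1−a)S/(4σ).
T⁴ = 0.620·7591/(4·5.67×10⁻⁸) = 2.075×10¹⁰ K⁴.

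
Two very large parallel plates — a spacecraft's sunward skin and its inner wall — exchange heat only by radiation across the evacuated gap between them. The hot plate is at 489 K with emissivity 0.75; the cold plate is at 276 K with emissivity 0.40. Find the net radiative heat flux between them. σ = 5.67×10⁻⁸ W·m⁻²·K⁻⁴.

For two infinite grey parallel plates, q = σ(T₁⁴ − T₂⁴)/(1/ε₁ + 1/ε₂ − 1).
T₁⁴ − T₂⁴ = 5.718×10¹⁰ − 5.803×10⁹ = 5.138×10¹⁰ K⁴.
1/ε₁ + 1/ε₂ − 1 = 1.333 + 2.500 − 1 = 2.833.
q = 5.67×10⁻⁸ × 5.138×10¹⁰ / 2.833.

q ≈ 1030 W/m²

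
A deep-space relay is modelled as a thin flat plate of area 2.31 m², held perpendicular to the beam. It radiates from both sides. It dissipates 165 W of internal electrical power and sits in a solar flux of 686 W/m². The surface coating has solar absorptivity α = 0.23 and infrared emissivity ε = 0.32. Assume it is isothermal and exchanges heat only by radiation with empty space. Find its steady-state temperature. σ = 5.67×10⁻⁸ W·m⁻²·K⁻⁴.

At steady state, absorbed solar power + internal power = radiated power.
Absorbed: α·S·A_cross = 0.23·686·2.310 = 364.5 W (cross-section A).
Total input = 364.5 + 165 = 529.5 W.
Radiated: εσ·A_surf·T⁴ with A_surf = 2A = 4.620 m².
T⁴ = 529.5/(0.32·5.67×10⁻⁸·4.620) = 6.316×10⁹ K⁴.

T ≈ 282 K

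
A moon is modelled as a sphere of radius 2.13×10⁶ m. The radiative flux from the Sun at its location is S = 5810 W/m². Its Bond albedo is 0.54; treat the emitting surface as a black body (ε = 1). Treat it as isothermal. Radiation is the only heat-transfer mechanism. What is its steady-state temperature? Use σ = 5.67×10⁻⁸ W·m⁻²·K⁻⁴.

At equilibrium, absorbed power = emitted power.
Absorbing cross-section = πr² = 1.425×10¹³ m²; emitting surface = 4πr² = 5.701×10¹³ m² (ratio 4).
(1−a)S·A_cross = εσ·A_surf·T⁴  ⇒  T⁴ = (1−a)S/(4σ).
T⁴ = 0.460·5810/(4·5.67×10⁻⁸) = 1.178×10¹⁰ K⁴.
T = (1.178×10¹⁰)^(1/4).

T ≈ 329 K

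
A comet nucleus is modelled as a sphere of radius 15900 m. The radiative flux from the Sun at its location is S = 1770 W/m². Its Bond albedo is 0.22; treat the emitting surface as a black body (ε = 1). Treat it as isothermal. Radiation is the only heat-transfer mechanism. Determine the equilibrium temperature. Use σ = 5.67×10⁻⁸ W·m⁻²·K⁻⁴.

At equilibrium, absorbed power = emitted power.
Absorbing cross-section = πr² = 7.942×10⁸ m²; emitting surface = 4πr² = 3.177×10⁹ m² (ratio 4).
(1−a)S·A_cross = εσ·A_surf·T⁴  ⇒  T⁴ = (1−a)S/(4σ).
T⁴ = 0.780·1770/(4·5.67×10⁻⁸) = 6.087×10⁹ K⁴.
T = (6.087×10⁹)^(1/4).

T ≈ 279 K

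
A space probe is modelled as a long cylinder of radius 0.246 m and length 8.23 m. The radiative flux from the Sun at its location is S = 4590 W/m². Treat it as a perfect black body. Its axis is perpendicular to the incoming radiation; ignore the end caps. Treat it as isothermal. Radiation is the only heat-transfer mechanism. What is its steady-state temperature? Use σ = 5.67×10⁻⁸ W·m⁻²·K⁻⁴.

T ≈ 401 K

At equilibrium, absorbed power = emitted power.
Absorbing cross-section = 2rL = 4.049 m²; emitting surface = 2πrL = 12.72 m² (ratio π).
S·A_cross = εσ·A_surf·T⁴  ⇒  T⁴ = S/(πσ).
T⁴ = 1.00·4590/(π·5.67×10⁻⁸) = 2.577×10¹⁰ K⁴.
T = (2.577×10¹⁰)^(1/4).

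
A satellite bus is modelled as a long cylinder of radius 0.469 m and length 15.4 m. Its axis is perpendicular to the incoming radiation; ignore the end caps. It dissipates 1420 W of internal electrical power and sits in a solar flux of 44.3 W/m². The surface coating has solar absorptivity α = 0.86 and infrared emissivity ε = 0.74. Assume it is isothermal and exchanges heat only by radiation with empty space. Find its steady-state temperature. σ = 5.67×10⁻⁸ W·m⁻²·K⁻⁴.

T ≈ 179 K

At steady state, absorbed solar power + internal power = radiated power.
Absorbed: α·S·A_cross = 0.86·44.3·14.45 = 550.3 W (cross-section 2rL).
Total input = 550.3 + 1420 = 1970 W.
Radiated: εσ·A_surf·T⁴ with A_surf = 2πrL = 45.38 m².
T⁴ = 1970/(0.74·5.67×10⁻⁸·45.38) = 1.035×10⁹ K⁴.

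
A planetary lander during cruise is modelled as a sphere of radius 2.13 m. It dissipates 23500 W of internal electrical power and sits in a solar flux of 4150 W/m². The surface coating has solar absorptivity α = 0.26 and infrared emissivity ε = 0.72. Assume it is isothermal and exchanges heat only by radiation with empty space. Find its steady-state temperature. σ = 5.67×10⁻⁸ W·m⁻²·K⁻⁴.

T ≈ 360 K

At steady state, absorbed solar power + internal power = radiated power.
Absorbed: α·S·A_cross = 0.26·4150·14.25 = 15380 W (cross-section πr²).
Total input = 15380 + 23500 = 38880 W.
Radiated: εσ·A_surf·T⁴ with A_surf = 4πr² = 57.01 m².
T⁴ = 38880/(0.72·5.67×10⁻⁸·57.01) = 1.670×10¹⁰ K⁴.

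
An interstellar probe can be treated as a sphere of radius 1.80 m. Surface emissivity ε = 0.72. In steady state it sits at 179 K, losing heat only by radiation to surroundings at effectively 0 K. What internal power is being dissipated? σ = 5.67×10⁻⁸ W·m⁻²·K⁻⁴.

P ≈ 1710 W

Steady state: P = εσA T⁴.
A = 4πr² = 40.72 m²; T⁴ = (179)⁴ = 1.027×10⁹ K⁴.
P = 0.72 × 5.67×10⁻⁸ × 40.72 × 1.027×10⁹.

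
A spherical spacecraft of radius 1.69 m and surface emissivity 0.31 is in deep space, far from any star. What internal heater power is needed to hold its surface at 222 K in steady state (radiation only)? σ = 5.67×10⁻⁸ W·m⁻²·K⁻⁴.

P = εσ·4πr²·T⁴.
4πr² = 35.89 m²; T⁴ = 2.429×10⁹ K⁴.
P = 0.31·5.67×10⁻⁸·35.89·2.429×10⁹.

P ≈ 1530 W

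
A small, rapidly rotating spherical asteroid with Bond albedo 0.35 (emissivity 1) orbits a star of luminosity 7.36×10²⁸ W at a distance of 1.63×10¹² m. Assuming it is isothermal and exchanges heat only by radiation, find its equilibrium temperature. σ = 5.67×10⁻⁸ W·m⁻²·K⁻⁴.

T ≈ 282 K

First find the stellar flux at distance d: S = L/(4πd²) = 7.36×10²⁸/(4π·(1.63×10¹²)²) = 2204 W/m².
For an isothermal sphere, absorbed (1−a)S·πr² = emitted σ·4πr²·T⁴, so T⁴ = (1−a)S/(4σ).
T⁴ = 0.650·2204/(4·5.67×10⁻⁸) = 6.318×10⁹ K⁴.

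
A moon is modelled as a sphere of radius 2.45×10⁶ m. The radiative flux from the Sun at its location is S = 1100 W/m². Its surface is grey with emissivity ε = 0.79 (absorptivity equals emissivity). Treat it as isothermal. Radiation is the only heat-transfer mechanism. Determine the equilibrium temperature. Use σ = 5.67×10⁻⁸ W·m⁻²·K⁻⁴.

T ≈ 264 K

At equilibrium, absorbed power = emitted power.
Absorbing cross-section = πr² = 1.886×10¹³ m²; emitting surface = 4πr² = 7.543×10¹³ m² (ratio 4).
εS·A_cross = εσ·A_surf·T⁴  ⇒  T⁴ = S/(4σ)   (ε cancels).
T⁴ = 1100/(4·5.67×10⁻⁸) = 4.850×10⁹ K⁴.
T = (4.850×10⁹)^(1/4).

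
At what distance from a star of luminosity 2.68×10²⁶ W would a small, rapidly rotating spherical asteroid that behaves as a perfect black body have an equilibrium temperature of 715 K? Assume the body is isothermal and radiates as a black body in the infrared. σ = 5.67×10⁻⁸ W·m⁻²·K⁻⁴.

For an isothermal black-emitting sphere, (1−a)S·πr² = σ·4πr²·T⁴ ⇒ S = 4σT⁴/(1−a).
S = 4·5.67×10⁻⁸·(715)⁴/1.00 = 59270 W/m².
Flux falls as S = L/(4πd²), so d = √(L/(4πS)) = √(2.68×10²⁶/(4π·59270)).

d ≈ 1.90×10¹⁰ m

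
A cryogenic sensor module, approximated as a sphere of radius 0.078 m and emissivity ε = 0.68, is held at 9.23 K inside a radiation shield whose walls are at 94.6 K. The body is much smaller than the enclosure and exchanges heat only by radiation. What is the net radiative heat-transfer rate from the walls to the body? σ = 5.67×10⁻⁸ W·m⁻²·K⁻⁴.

P_net ≈ 0.236 W

For a small grey body in a large enclosure: P_net = εσA(T_body⁴ − T_wall⁴).
A = 4πr² = 0.07645 m²; T_body⁴ − T_wall⁴ = 7258 − 8.009×10⁷ = -8.008×10⁷ K⁴.
|P_net| = 0.68·5.67×10⁻⁸·0.07645·8.008×10⁷.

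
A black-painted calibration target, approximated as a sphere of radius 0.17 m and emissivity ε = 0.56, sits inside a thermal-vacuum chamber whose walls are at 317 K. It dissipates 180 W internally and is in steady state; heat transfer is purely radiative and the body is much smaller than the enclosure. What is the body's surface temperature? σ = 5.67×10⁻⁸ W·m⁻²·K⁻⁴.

For a small grey body in a large enclosure, net radiated power = εσA(T⁴ − T_w⁴).
Steady state: P = εσA(T⁴ − T_w⁴) with A = 4πr² = 0.3632 m².
T⁴ = P/(εσA) + T_w⁴ = 180/(0.56·5.67×10⁻⁸·0.3632) + (317)⁴
    = 1.561×10¹⁰ + 1.010×10¹⁰ = 2.571×10¹⁰ K⁴.

T ≈ 400 K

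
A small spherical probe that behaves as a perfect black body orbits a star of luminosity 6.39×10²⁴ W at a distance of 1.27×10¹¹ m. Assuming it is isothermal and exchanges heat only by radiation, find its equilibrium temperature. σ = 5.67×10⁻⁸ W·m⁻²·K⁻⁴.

First find the stellar flux at distance d: S = L/(4πd²) = 6.39×10²⁴/(4π·(1.27×10¹¹)²) = 31.53 W/m².
For an isothermal sphere, absorbed (1−a)S·πr² = emitted σ·4πr²·T⁴, so T⁴ = (1−a)S/(4σ).
T⁴ = 1.00·31.53/(4·5.67×10⁻⁸) = 1.390×10⁸ K⁴.

T ≈ 109 K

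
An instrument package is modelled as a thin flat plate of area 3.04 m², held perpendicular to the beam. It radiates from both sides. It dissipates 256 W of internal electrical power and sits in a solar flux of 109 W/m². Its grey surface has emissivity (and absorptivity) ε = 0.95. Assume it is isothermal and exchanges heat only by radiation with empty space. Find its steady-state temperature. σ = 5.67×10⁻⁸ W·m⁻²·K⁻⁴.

At steady state, absorbed solar power + internal power = radiated power.
Absorbed: α·S·A_cross = 0.95·109·3.040 = 314.8 W (cross-section A).
Total input = 314.8 + 256 = 570.8 W.
Radiated: εσ·A_surf·T⁴ with A_surf = 2A = 6.080 m².
T⁴ = 570.8/(0.95·5.67×10⁻⁸·6.080) = 1.743×10⁹ K⁴.

T ≈ 204 K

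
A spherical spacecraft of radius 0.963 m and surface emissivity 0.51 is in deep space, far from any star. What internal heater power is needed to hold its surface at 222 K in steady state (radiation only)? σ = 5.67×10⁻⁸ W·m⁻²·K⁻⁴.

P = εσ·4πr²·T⁴.
4πr² = 11.65 m²; T⁴ = 2.429×10⁹ K⁴.
P = 0.51·5.67×10⁻⁸·11.65·2.429×10⁹.

P ≈ 819 W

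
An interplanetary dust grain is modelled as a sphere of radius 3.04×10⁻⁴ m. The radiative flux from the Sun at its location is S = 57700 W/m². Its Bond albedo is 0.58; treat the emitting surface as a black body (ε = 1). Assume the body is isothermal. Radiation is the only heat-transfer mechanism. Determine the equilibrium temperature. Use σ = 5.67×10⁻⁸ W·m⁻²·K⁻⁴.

At equilibrium, absorbed power = emitted power.
Absorbing cross-section = πr² = 2.903×10⁻⁷ m²; emitting surface = 4πr² = 1.161×10⁻⁶ m² (ratio 4).
(1−a)S·A_cross = εσ·A_surf·T⁴  ⇒  T⁴ = (1−a)S/(4σ).
T⁴ = 0.420·57700/(4·5.67×10⁻⁸) = 1.069×10¹¹ K⁴.
T = (1.069×10¹¹)^(1/4).

T ≈ 572 K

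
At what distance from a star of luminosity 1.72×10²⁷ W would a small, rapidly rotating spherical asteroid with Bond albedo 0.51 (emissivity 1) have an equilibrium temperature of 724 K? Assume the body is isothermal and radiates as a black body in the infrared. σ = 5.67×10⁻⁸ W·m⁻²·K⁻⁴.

d ≈ 3.28×10¹⁰ m

For an isothermal black-emitting sphere, (1−a)S·πr² = σ·4πr²·T⁴ ⇒ S = 4σT⁴/(1−a).
S = 4·5.67×10⁻⁸·(724)⁴/0.490 = 1.272×10⁵ W/m².
Flux falls as S = L/(4πd²), so d = √(L/(4πS)) = √(1.72×10²⁷/(4π·1.272×10⁵)).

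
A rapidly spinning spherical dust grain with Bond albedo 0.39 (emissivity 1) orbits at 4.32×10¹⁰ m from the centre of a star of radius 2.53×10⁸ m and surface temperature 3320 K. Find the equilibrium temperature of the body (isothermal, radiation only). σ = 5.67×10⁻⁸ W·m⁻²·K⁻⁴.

T ≈ 159 K

The star's surface emits σT_*⁴; at distance d the flux is S = σT_*⁴(R_*/d)².
S = 5.67×10⁻⁸·(3320)⁴·(2.53×10⁸/4.32×10¹⁰)² = 236.3 W/m².
For an isothermal sphere T⁴ = (1−a)S/(4σ) = 6.355×10⁸ K⁴.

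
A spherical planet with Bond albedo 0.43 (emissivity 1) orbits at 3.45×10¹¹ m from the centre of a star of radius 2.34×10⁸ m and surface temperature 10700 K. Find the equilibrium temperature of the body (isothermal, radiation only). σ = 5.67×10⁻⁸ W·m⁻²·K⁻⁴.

The star's surface emits σT_*⁴; at distance d the flux is S = σT_*⁴(R_*/d)².
S = 5.67×10⁻⁸·(10700)⁴·(2.34×10⁸/3.45×10¹¹)² = 341.9 W/m².
For an isothermal sphere T⁴ = (1−a)S/(4σ) = 8.593×10⁸ K⁴.

T ≈ 171 K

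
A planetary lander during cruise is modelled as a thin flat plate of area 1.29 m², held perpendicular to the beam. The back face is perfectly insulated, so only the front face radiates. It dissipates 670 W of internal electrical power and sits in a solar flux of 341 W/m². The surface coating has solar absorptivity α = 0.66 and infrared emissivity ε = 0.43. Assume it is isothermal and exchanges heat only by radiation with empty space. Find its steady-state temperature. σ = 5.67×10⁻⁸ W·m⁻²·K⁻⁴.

T ≈ 418 K

At steady state, absorbed solar power + internal power = radiated power.
Absorbed: α·S·A_cross = 0.66·341·1.290 = 290.3 W (cross-section A).
Total input = 290.3 + 670 = 960.3 W.
Radiated: εσ·A_surf·T⁴ with A_surf = A = 1.290 m².
T⁴ = 960.3/(0.43·5.67×10⁻⁸·1.290) = 3.053×10¹⁰ K⁴.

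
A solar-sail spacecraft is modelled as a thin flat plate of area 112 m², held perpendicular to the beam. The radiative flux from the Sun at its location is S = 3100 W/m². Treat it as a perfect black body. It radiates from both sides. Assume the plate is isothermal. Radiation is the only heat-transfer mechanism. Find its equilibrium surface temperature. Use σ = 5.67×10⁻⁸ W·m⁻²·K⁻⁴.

At equilibrium, absorbed power = emitted power.
Absorbing cross-section = A = 112.0 m²; emitting surface = 2A = 224.0 m² (ratio 2).
S·A_cross = εσ·A_surf·T⁴  ⇒  T⁴ = S/(2σ).
T⁴ = 1.00·3100/(2·5.67×10⁻⁸) = 2.734×10¹⁰ K⁴.
T = (2.734×10¹⁰)^(1/4).

T ≈ 407 K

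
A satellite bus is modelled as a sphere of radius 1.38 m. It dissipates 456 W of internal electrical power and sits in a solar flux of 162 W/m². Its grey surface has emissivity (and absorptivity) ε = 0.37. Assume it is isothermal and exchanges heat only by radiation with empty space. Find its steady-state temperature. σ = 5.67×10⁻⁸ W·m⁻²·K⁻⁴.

T ≈ 201 K

At steady state, absorbed solar power + internal power = radiated power.
Absorbed: α·S·A_cross = 0.37·162·5.983 = 358.6 W (cross-section πr²).
Total input = 358.6 + 456 = 814.6 W.
Radiated: εσ·A_surf·T⁴ with A_surf = 4πr² = 23.93 m².
T⁴ = 814.6/(0.37·5.67×10⁻⁸·23.93) = 1.623×10⁹ K⁴.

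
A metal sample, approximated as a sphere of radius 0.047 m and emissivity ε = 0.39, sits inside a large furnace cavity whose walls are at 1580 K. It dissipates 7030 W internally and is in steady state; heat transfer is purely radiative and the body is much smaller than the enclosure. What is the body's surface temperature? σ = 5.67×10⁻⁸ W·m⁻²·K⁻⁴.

T ≈ 2050 K

For a small grey body in a large enclosure, net radiated power = εσA(T⁴ − T_w⁴).
Steady state: P = εσA(T⁴ − T_w⁴) with A = 4πr² = 0.02776 m².
T⁴ = P/(εσA) + T_w⁴ = 7030/(0.39·5.67×10⁻⁸·0.02776) + (1580)⁴
    = 1.145×10¹³ + 6.232×10¹² = 1.768×10¹³ K⁴.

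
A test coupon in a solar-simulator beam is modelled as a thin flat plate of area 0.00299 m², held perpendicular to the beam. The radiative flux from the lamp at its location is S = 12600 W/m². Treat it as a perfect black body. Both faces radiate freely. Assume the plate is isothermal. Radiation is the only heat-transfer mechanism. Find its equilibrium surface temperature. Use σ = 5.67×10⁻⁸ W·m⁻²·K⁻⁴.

T ≈ 577 K

At equilibrium, absorbed power = emitted power.
Absorbing cross-section = A = 0.002990 m²; emitting surface = 2A = 0.005980 m² (ratio 2).
S·A_cross = εσ·A_surf·T⁴  ⇒  T⁴ = S/(2σ).
T⁴ = 1.00·12600/(2·5.67×10⁻⁸) = 1.111×10¹¹ K⁴.
T = (1.111×10¹¹)^(1/4).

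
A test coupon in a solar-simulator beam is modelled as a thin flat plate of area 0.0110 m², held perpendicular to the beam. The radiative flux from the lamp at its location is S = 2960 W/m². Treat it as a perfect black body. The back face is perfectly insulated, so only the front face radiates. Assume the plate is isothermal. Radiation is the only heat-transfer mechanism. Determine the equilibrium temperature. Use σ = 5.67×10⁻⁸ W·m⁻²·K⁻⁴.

T ≈ 478 K

At equilibrium, absorbed power = emitted power.
Absorbing cross-section = A = 0.01100 m²; emitting surface = A = 0.01100 m² (ratio 1).
S·A_cross = εσ·A_surf·T⁴  ⇒  T⁴ = S/(1σ).
T⁴ = 1.00·2960/(1·5.67×10⁻⁸) = 5.220×10¹⁰ K⁴.
T = (5.220×10¹⁰)^(1/4).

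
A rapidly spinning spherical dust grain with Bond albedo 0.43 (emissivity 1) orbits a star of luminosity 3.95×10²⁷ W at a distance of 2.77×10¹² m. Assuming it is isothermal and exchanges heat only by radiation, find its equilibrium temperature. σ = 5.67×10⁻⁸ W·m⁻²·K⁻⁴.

First find the stellar flux at distance d: S = L/(4πd²) = 3.95×10²⁷/(4π·(2.77×10¹²)²) = 40.97 W/m².
For an isothermal sphere, absorbed (1−a)S·πr² = emitted σ·4πr²·T⁴, so T⁴ = (1−a)S/(4σ).
T⁴ = 0.570·40.97/(4·5.67×10⁻⁸) = 1.030×10⁸ K⁴.

T ≈ 101 K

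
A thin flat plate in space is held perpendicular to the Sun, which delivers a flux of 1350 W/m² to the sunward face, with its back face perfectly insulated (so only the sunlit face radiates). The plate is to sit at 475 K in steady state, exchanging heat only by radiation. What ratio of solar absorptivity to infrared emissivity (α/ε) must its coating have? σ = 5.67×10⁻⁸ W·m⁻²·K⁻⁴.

α/ε ≈ 2.14

Balance: αS·A = εσ·1A·T⁴ ⇒ α/ε = σT⁴/S.
α/ε = 5.67×10⁻⁸·(475)⁴/1350 = 5.67×10⁻⁸·5.091×10¹⁰/1350.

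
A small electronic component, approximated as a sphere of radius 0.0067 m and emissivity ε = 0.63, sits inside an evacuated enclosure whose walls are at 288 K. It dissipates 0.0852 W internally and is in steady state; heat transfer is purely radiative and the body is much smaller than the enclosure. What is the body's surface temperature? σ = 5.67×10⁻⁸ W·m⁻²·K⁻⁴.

For a small grey body in a large enclosure, net radiated power = εσA(T⁴ − T_w⁴).
Steady state: P = εσA(T⁴ − T_w⁴) with A = 4πr² = 5.641×10⁻⁴ m².
T⁴ = P/(εσA) + T_w⁴ = 0.0852/(0.63·5.67×10⁻⁸·5.641×10⁻⁴) + (288)⁴
    = 4.228×10⁹ + 6.880×10⁹ = 1.111×10¹⁰ K⁴.

T ≈ 325 K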